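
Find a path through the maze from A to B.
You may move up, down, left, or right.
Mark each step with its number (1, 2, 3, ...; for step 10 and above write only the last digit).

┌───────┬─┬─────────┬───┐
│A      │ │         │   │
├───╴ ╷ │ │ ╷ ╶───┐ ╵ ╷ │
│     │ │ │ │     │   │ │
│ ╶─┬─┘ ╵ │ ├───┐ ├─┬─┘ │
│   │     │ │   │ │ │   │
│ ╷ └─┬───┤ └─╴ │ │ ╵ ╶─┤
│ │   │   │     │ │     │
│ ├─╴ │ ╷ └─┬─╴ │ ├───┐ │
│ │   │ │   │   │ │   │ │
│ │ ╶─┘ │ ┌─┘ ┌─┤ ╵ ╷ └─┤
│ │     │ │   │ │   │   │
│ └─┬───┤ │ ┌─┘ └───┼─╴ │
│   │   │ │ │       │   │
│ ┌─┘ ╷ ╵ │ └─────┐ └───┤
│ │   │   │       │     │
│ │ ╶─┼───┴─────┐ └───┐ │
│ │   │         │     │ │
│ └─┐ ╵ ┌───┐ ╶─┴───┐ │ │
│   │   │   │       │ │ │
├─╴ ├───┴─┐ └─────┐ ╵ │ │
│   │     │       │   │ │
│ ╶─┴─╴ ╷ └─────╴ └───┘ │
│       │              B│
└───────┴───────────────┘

Finding the shortest path through the maze:
Path length: 30 steps
Directions: right → right → down → left → left → down → down → down → down → down → down → down → down → right → down → left → down → right → right → right → up → right → down → right → right → right → right → right → right → right

Solution:

┌───────┬─┬─────────┬───┐
│A 1 2  │ │         │   │
├───╴ ╷ │ │ ╷ ╶───┐ ╵ ╷ │
│5 4 3│ │ │ │     │   │ │
│ ╶─┬─┘ ╵ │ ├───┐ ├─┬─┘ │
│6  │     │ │   │ │ │   │
│ ╷ └─┬───┤ └─╴ │ │ ╵ ╶─┤
│7│   │   │     │ │     │
│ ├─╴ │ ╷ └─┬─╴ │ ├───┐ │
│8│   │ │   │   │ │   │ │
│ │ ╶─┘ │ ┌─┘ ┌─┤ ╵ ╷ └─┤
│9│     │ │   │ │   │   │
│ └─┬───┤ │ ┌─┘ └───┼─╴ │
│0  │   │ │ │       │   │
│ ┌─┘ ╷ ╵ │ └─────┐ └───┤
│1│   │   │       │     │
│ │ ╶─┼───┴─────┐ └───┐ │
│2│   │         │     │ │
│ └─┐ ╵ ┌───┐ ╶─┴───┐ │ │
│3 4│   │   │       │ │ │
├─╴ ├───┴─┐ └─────┐ ╵ │ │
│6 5│  1 2│       │   │ │
│ ╶─┴─╴ ╷ └─────╴ └───┘ │
│7 8 9 0│3 4 5 6 7 8 9 B│
└───────┴───────────────┘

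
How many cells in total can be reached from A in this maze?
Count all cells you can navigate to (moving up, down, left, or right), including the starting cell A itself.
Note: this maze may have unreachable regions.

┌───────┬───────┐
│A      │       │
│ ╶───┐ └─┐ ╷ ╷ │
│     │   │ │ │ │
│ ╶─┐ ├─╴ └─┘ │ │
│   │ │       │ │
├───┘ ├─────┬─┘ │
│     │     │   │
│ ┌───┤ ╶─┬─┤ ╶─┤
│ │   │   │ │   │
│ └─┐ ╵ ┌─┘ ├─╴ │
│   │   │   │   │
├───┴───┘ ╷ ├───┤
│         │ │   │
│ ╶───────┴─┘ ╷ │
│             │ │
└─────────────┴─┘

Using BFS/flood-fill to find all reachable cells from A:
Maze size: 8 × 8 = 64 total cells
28 cell(s) are walled off and cannot be reached from A.
Reachable cells: 36

Reachable region (· marks reachable cells):

┌───────┬───────┐
│A · · ·│· · · ·│
│ ╶───┐ └─┐ ╷ ╷ │
│· · ·│· ·│·│·│·│
│ ╶─┐ ├─╴ └─┘ │ │
│· ·│·│· · · ·│·│
├───┘ ├─────┬─┘ │
│· · ·│     │· ·│
│ ┌───┤ ╶─┬─┤ ╶─┤
│·│   │   │ │· ·│
│ └─┐ ╵ ┌─┘ ├─╴ │
│· ·│   │   │· ·│
├───┴───┘ ╷ ├───┤
│         │ │   │
│ ╶───────┴─┘ ╷ │
│             │ │
└─────────────┴─┘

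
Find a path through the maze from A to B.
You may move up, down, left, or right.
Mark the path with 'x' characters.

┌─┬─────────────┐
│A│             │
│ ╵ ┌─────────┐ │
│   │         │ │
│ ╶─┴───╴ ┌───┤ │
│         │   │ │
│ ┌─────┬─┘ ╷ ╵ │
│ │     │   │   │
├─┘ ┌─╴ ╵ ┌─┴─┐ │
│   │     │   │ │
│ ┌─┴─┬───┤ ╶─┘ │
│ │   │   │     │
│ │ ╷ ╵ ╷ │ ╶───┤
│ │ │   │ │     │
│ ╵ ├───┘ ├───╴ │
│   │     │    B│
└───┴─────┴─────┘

Finding the shortest path through the maze:
Path length: 20 steps
Directions: down → right → up → right → right → right → right → right → right → down → down → down → down → down → left → left → down → right → right → down

Solution:

┌─┬─────────────┐
│A│x x x x x x x│
│ ╵ ┌─────────┐ │
│x x│         │x│
│ ╶─┴───╴ ┌───┤ │
│         │   │x│
│ ┌─────┬─┘ ╷ ╵ │
│ │     │   │  x│
├─┘ ┌─╴ ╵ ┌─┴─┐ │
│   │     │   │x│
│ ┌─┴─┬───┤ ╶─┘ │
│ │   │   │x x x│
│ │ ╷ ╵ ╷ │ ╶───┤
│ │ │   │ │x x x│
│ ╵ ├───┘ ├───╴ │
│   │     │    B│
└───┴─────┴─────┘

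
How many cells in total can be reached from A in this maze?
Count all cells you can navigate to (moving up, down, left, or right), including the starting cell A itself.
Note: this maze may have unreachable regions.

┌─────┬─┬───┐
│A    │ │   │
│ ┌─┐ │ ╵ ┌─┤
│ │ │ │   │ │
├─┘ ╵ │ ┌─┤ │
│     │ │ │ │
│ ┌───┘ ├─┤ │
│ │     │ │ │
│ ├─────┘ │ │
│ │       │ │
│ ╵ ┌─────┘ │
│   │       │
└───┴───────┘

Using BFS/flood-fill to find all reachable cells from A:
Maze size: 6 × 6 = 36 total cells
18 cell(s) are walled off and cannot be reached from A.
Reachable cells: 18

Reachable region (· marks reachable cells):

┌─────┬─┬───┐
│A · ·│ │   │
│ ┌─┐ │ ╵ ┌─┤
│·│·│·│   │ │
├─┘ ╵ │ ┌─┤ │
│· · ·│ │ │ │
│ ┌───┘ ├─┤ │
│·│     │·│ │
│ ├─────┘ │ │
│·│· · · ·│ │
│ ╵ ┌─────┘ │
│· ·│       │
└───┴───────┘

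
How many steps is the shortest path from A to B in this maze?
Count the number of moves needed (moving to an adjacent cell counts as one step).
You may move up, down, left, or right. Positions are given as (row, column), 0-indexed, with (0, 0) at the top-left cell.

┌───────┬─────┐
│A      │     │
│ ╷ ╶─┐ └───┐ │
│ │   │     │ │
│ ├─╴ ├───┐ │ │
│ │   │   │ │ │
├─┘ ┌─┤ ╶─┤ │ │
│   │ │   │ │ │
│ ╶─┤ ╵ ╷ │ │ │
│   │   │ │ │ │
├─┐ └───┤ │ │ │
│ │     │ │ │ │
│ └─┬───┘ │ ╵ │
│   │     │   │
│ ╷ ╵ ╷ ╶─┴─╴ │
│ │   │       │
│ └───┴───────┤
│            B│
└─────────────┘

Using BFS to find shortest path:
Start: (0, 0), End: (8, 6)
Path found:
(0,0) → (0,1) → (0,2) → (0,3) → (1,3) → (1,4) → (1,5) → (2,5) → (3,5) → (4,5) → (5,5) → (6,5) → (6,6) → (7,6) → (7,5) → (7,4) → (7,3) → (6,3) → (6,2) → (7,2) → (7,1) → (6,1) → (6,0) → (7,0) → (8,0) → (8,1) → (8,2) → (8,3) → (8,4) → (8,5) → (8,6)
Number of steps: 30

Solution:

┌───────┬─────┐
│A → → ↓│     │
│ ╷ ╶─┐ └───┐ │
│ │   │↳ → ↓│ │
│ ├─╴ ├───┐ │ │
│ │   │   │↓│ │
├─┘ ┌─┤ ╶─┤ │ │
│   │ │   │↓│ │
│ ╶─┤ ╵ ╷ │ │ │
│   │   │ │↓│ │
├─┐ └───┤ │ │ │
│ │     │ │↓│ │
│ └─┬───┘ │ ╵ │
│↓ ↰│↓ ↰  │↳ ↓│
│ ╷ ╵ ╷ ╶─┴─╴ │
│↓│↑ ↲│↑ ← ← ↲│
│ └───┴───────┤
│↳ → → → → → B│
└─────────────┘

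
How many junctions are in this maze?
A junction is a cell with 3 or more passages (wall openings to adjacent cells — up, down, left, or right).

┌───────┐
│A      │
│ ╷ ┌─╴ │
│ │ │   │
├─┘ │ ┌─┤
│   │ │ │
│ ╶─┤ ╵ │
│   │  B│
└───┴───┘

Checking each cell for number of passages:

Junctions found (3+ passages):
  (0, 1): 3 passages
Total junctions: 1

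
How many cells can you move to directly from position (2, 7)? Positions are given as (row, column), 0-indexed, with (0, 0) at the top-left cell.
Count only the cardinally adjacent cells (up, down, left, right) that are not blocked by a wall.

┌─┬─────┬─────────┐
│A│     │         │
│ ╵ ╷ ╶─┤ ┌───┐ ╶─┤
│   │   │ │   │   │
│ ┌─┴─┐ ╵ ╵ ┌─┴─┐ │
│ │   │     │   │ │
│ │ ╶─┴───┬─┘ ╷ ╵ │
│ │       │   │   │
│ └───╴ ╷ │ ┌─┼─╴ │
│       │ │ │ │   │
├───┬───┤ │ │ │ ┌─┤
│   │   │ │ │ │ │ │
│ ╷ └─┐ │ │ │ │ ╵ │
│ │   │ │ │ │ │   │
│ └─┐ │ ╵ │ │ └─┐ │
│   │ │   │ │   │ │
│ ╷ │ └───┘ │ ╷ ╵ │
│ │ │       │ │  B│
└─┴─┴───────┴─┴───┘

Checking passable neighbors of (2, 7):
Neighbors: (3, 7), (2, 6)
Count: 2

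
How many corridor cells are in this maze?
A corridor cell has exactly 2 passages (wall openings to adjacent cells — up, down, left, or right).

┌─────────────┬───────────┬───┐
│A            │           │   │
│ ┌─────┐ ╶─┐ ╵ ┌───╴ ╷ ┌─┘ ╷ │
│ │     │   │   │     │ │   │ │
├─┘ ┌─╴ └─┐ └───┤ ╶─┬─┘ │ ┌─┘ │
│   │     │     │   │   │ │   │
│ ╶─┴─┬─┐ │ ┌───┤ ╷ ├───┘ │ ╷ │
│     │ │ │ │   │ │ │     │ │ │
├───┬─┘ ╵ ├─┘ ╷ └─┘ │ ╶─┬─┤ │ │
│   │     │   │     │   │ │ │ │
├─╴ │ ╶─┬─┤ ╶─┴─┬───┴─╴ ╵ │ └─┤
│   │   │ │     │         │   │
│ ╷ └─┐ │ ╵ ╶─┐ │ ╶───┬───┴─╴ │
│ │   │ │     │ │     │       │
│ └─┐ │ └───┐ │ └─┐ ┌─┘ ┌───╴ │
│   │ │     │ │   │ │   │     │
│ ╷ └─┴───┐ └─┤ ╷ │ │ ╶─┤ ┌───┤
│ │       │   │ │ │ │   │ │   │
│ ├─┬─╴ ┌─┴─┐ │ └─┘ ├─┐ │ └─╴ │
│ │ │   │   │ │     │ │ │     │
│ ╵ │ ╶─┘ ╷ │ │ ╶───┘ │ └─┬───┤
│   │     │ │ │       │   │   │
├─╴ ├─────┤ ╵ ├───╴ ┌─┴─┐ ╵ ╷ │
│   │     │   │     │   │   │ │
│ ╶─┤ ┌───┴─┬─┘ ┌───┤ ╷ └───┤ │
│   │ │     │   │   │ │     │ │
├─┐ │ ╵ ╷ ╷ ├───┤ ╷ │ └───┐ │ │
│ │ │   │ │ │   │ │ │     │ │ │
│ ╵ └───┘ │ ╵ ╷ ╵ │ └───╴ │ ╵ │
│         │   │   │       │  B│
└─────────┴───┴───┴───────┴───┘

Counting cells with exactly 2 passages:
Total corridor cells: 179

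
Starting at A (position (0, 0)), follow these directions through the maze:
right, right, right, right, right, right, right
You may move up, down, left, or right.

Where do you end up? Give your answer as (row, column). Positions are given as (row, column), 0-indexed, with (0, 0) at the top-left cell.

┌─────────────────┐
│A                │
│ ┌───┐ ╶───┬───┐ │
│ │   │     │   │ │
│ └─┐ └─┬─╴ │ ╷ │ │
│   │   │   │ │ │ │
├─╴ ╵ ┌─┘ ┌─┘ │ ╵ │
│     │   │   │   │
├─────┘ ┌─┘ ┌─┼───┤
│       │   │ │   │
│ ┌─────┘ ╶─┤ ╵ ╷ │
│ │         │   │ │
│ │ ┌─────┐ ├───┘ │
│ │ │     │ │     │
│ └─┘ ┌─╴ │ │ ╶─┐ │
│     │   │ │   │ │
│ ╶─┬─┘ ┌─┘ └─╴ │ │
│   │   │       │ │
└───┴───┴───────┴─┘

Following directions step by step:
Start: (0, 0)
  right: (0, 0) → (0, 1)
  right: (0, 1) → (0, 2)
  right: (0, 2) → (0, 3)
  right: (0, 3) → (0, 4)
  right: (0, 4) → (0, 5)
  right: (0, 5) → (0, 6)
  right: (0, 6) → (0, 7)
Final position: (0, 7)

Path taken:

┌─────────────────┐
│A → → → → → → B  │
│ ┌───┐ ╶───┬───┐ │
│ │   │     │   │ │
│ └─┐ └─┬─╴ │ ╷ │ │
│   │   │   │ │ │ │
├─╴ ╵ ┌─┘ ┌─┘ │ ╵ │
│     │   │   │   │
├─────┘ ┌─┘ ┌─┼───┤
│       │   │ │   │
│ ┌─────┘ ╶─┤ ╵ ╷ │
│ │         │   │ │
│ │ ┌─────┐ ├───┘ │
│ │ │     │ │     │
│ └─┘ ┌─╴ │ │ ╶─┐ │
│     │   │ │   │ │
│ ╶─┬─┘ ┌─┘ └─╴ │ │
│   │   │       │ │
└───┴───┴───────┴─┘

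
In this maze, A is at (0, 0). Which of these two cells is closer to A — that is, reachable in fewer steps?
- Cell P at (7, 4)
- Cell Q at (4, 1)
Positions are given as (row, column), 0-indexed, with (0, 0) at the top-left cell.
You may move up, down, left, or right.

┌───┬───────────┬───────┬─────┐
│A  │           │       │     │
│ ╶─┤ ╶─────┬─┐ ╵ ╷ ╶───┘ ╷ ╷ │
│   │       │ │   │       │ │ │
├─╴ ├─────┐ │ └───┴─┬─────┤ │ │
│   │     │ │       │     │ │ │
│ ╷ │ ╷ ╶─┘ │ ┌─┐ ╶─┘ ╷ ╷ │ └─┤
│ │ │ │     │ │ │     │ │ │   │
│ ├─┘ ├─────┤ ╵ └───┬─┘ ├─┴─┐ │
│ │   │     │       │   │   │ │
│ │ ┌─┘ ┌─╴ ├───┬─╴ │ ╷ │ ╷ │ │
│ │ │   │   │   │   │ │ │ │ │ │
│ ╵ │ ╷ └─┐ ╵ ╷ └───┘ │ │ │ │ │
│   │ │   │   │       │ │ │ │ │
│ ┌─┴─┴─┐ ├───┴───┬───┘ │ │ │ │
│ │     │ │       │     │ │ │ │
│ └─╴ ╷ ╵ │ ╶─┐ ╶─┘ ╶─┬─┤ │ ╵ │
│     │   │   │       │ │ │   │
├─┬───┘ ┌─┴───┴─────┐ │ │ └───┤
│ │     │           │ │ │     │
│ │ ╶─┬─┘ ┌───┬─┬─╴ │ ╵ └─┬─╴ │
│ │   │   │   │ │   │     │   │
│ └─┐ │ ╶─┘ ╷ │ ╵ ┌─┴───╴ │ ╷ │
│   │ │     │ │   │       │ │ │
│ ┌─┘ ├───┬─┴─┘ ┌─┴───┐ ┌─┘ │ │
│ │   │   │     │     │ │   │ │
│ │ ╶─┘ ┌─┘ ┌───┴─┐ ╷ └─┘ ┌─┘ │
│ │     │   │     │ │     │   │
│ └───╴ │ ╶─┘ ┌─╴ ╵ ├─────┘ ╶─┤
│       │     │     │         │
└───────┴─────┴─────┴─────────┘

Shortest path A → P at (7, 4): 17 steps
Shortest path A → Q at (4, 1): 11 steps

Q is closer (11 steps vs 17 steps).

Path to P:

┌───┬───────────┬───────┬─────┐
│A  │           │       │     │
│ ╶─┤ ╶─────┬─┐ ╵ ╷ ╶───┘ ╷ ╷ │
│↳ ↓│       │ │   │       │ │ │
├─╴ ├─────┐ │ └───┴─┬─────┤ │ │
│↓ ↲│     │ │       │     │ │ │
│ ╷ │ ╷ ╶─┘ │ ┌─┐ ╶─┘ ╷ ╷ │ └─┤
│↓│ │ │     │ │ │     │ │ │   │
│ ├─┘ ├─────┤ ╵ └───┬─┘ ├─┴─┐ │
│↓│   │     │       │   │   │ │
│ │ ┌─┘ ┌─╴ ├───┬─╴ │ ╷ │ ╷ │ │
│↓│ │   │   │   │   │ │ │ │ │ │
│ ╵ │ ╷ └─┐ ╵ ╷ └───┘ │ │ │ │ │
│↓  │ │   │   │       │ │ │ │ │
│ ┌─┴─┴─┐ ├───┴───┬───┘ │ │ │ │
│↓│  ↱ ↓│P│       │     │ │ │ │
│ └─╴ ╷ ╵ │ ╶─┐ ╶─┘ ╶─┬─┤ │ ╵ │
│↳ → ↑│↳ ↑│   │       │ │ │   │
├─┬───┘ ┌─┴───┴─────┐ │ │ └───┤
│ │     │           │ │ │     │
│ │ ╶─┬─┘ ┌───┬─┬─╴ │ ╵ └─┬─╴ │
│ │   │   │   │ │   │     │   │
│ └─┐ │ ╶─┘ ╷ │ ╵ ┌─┴───╴ │ ╷ │
│   │ │     │ │   │       │ │ │
│ ┌─┘ ├───┬─┴─┘ ┌─┴───┐ ┌─┘ │ │
│ │   │   │     │     │ │   │ │
│ │ ╶─┘ ┌─┘ ┌───┴─┐ ╷ └─┘ ┌─┘ │
│ │     │   │     │ │     │   │
│ └───╴ │ ╶─┘ ┌─╴ ╵ ├─────┘ ╶─┤
│       │     │     │         │
└───────┴─────┴─────┴─────────┘

Path to Q:

┌───┬───────────┬───────┬─────┐
│A  │           │       │     │
│ ╶─┤ ╶─────┬─┐ ╵ ╷ ╶───┘ ╷ ╷ │
│↳ ↓│       │ │   │       │ │ │
├─╴ ├─────┐ │ └───┴─┬─────┤ │ │
│↓ ↲│     │ │       │     │ │ │
│ ╷ │ ╷ ╶─┘ │ ┌─┐ ╶─┘ ╷ ╷ │ └─┤
│↓│ │ │     │ │ │     │ │ │   │
│ ├─┘ ├─────┤ ╵ └───┬─┘ ├─┴─┐ │
│↓│Q  │     │       │   │   │ │
│ │ ┌─┘ ┌─╴ ├───┬─╴ │ ╷ │ ╷ │ │
│↓│↑│   │   │   │   │ │ │ │ │ │
│ ╵ │ ╷ └─┐ ╵ ╷ └───┘ │ │ │ │ │
│↳ ↑│ │   │   │       │ │ │ │ │
│ ┌─┴─┴─┐ ├───┴───┬───┘ │ │ │ │
│ │     │ │       │     │ │ │ │
│ └─╴ ╷ ╵ │ ╶─┐ ╶─┘ ╶─┬─┤ │ ╵ │
│     │   │   │       │ │ │   │
├─┬───┘ ┌─┴───┴─────┐ │ │ └───┤
│ │     │           │ │ │     │
│ │ ╶─┬─┘ ┌───┬─┬─╴ │ ╵ └─┬─╴ │
│ │   │   │   │ │   │     │   │
│ └─┐ │ ╶─┘ ╷ │ ╵ ┌─┴───╴ │ ╷ │
│   │ │     │ │   │       │ │ │
│ ┌─┘ ├───┬─┴─┘ ┌─┴───┐ ┌─┘ │ │
│ │   │   │     │     │ │   │ │
│ │ ╶─┘ ┌─┘ ┌───┴─┐ ╷ └─┘ ┌─┘ │
│ │     │   │     │ │     │   │
│ └───╴ │ ╶─┘ ┌─╴ ╵ ├─────┘ ╶─┤
│       │     │     │         │
└───────┴─────┴─────┴─────────┘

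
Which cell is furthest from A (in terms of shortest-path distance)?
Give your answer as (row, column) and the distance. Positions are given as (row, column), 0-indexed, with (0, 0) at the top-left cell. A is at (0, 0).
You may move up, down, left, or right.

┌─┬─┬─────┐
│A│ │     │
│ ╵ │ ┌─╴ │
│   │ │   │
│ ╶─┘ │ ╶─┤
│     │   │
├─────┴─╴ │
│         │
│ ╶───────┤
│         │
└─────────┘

Computing BFS distances from A to all cells:
Furthest cell: (4, 4)
Distance: 22 steps

Path from A to the furthest cell:

┌─┬─┬─────┐
│A│ │↱ → ↓│
│ ╵ │ ┌─╴ │
│↓  │↑│↓ ↲│
│ ╶─┘ │ ╶─┤
│↳ → ↑│↳ ↓│
├─────┴─╴ │
│↓ ← ← ← ↲│
│ ╶───────┤
│↳ → → → B│
└─────────┘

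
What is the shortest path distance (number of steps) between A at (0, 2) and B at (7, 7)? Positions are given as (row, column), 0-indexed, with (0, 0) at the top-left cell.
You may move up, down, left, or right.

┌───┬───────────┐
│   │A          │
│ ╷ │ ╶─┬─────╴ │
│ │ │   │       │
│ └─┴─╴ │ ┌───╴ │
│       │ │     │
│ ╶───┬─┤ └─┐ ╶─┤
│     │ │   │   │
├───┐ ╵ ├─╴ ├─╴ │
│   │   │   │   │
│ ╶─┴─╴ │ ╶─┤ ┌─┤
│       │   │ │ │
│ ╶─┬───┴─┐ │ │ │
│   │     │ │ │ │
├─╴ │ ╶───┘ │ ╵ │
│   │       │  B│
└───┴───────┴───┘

Finding path from (0, 2) to (7, 7):
Path: (0,2) → (0,3) → (0,4) → (0,5) → (0,6) → (0,7) → (1,7) → (2,7) → (2,6) → (3,6) → (3,7) → (4,7) → (4,6) → (5,6) → (6,6) → (7,6) → (7,7)
Distance: 16 steps

Solution:

┌───┬───────────┐
│   │A → → → → ↓│
│ ╷ │ ╶─┬─────╴ │
│ │ │   │      ↓│
│ └─┴─╴ │ ┌───╴ │
│       │ │  ↓ ↲│
│ ╶───┬─┤ └─┐ ╶─┤
│     │ │   │↳ ↓│
├───┐ ╵ ├─╴ ├─╴ │
│   │   │   │↓ ↲│
│ ╶─┴─╴ │ ╶─┤ ┌─┤
│       │   │↓│ │
│ ╶─┬───┴─┐ │ │ │
│   │     │ │↓│ │
├─╴ │ ╶───┘ │ ╵ │
│   │       │↳ B│
└───┴───────┴───┘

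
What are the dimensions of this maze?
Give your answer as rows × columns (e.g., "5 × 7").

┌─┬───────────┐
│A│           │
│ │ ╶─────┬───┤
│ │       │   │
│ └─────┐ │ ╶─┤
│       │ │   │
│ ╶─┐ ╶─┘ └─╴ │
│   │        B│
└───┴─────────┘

Counting the maze dimensions:
Rows (vertical): 4
Columns (horizontal): 7
Dimensions: 4 × 7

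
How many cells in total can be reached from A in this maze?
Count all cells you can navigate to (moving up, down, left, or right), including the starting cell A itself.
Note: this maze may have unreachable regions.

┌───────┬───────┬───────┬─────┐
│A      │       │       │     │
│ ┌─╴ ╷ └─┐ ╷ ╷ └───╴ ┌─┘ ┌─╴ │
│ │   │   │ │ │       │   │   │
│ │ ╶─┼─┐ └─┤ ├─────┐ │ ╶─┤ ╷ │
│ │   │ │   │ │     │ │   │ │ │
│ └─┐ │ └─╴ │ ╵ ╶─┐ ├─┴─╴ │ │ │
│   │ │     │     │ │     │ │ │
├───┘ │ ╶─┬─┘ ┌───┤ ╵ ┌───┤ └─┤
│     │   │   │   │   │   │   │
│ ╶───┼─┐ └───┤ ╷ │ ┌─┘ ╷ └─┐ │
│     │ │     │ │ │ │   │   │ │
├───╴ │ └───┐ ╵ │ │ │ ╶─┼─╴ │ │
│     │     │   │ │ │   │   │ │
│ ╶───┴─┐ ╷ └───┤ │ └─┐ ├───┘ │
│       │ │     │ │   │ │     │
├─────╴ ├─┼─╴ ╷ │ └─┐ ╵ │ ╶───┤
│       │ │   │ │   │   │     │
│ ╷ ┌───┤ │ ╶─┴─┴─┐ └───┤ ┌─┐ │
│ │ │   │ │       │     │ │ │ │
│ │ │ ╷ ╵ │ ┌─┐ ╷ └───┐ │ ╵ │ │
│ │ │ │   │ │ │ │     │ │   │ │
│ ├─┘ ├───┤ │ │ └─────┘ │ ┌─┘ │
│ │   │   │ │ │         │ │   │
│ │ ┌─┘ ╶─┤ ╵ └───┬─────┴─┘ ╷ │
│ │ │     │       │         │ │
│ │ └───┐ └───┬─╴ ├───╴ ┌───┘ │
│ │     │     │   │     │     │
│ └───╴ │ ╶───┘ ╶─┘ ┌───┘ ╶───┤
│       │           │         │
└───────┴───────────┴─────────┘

Using BFS/flood-fill to find all reachable cells from A:
Maze size: 15 × 15 = 225 total cells
All cells are reachable — the maze is fully connected.
Reachable cells: 225

Reachable region (· marks reachable cells):

┌───────┬───────┬───────┬─────┐
│A · · ·│· · · ·│· · · ·│· · ·│
│ ┌─╴ ╷ └─┐ ╷ ╷ └───╴ ┌─┘ ┌─╴ │
│·│· ·│· ·│·│·│· · · ·│· ·│· ·│
│ │ ╶─┼─┐ └─┤ ├─────┐ │ ╶─┤ ╷ │
│·│· ·│·│· ·│·│· · ·│·│· ·│·│·│
│ └─┐ │ └─╴ │ ╵ ╶─┐ ├─┴─╴ │ │ │
│· ·│·│· · ·│· · ·│·│· · ·│·│·│
├───┘ │ ╶─┬─┘ ┌───┤ ╵ ┌───┤ └─┤
│· · ·│· ·│· ·│· ·│· ·│· ·│· ·│
│ ╶───┼─┐ └───┤ ╷ │ ┌─┘ ╷ └─┐ │
│· · ·│·│· · ·│·│·│·│· ·│· ·│·│
├───╴ │ └───┐ ╵ │ │ │ ╶─┼─╴ │ │
│· · ·│· · ·│· ·│·│·│· ·│· ·│·│
│ ╶───┴─┐ ╷ └───┤ │ └─┐ ├───┘ │
│· · · ·│·│· · ·│·│· ·│·│· · ·│
├─────╴ ├─┼─╴ ╷ │ └─┐ ╵ │ ╶───┤
│· · · ·│·│· ·│·│· ·│· ·│· · ·│
│ ╷ ┌───┤ │ ╶─┴─┴─┐ └───┤ ┌─┐ │
│·│·│· ·│·│· · · ·│· · ·│·│·│·│
│ │ │ ╷ ╵ │ ┌─┐ ╷ └───┐ │ ╵ │ │
│·│·│·│· ·│·│·│·│· · ·│·│· ·│·│
│ ├─┘ ├───┤ │ │ └─────┘ │ ┌─┘ │
│·│· ·│· ·│·│·│· · · · ·│·│· ·│
│ │ ┌─┘ ╶─┤ ╵ └───┬─────┴─┘ ╷ │
│·│·│· · ·│· · · ·│· · · · ·│·│
│ │ └───┐ └───┬─╴ ├───╴ ┌───┘ │
│·│· · ·│· · ·│· ·│· · ·│· · ·│
│ └───╴ │ ╶───┘ ╶─┘ ┌───┘ ╶───┤
│· · · ·│· · · · · ·│· · · · ·│
└───────┴───────────┴─────────┘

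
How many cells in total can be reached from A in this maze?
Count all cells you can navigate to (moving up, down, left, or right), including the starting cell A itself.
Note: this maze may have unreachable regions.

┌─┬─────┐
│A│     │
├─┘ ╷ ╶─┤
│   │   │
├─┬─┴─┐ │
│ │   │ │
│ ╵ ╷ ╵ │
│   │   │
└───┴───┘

Using BFS/flood-fill to find all reachable cells from A:
Maze size: 4 × 4 = 16 total cells
15 cell(s) are walled off and cannot be reached from A.
Reachable cells: 1

Reachable region (· marks reachable cells):

┌─┬─────┐
│A│     │
├─┘ ╷ ╶─┤
│   │   │
├─┬─┴─┐ │
│ │   │ │
│ ╵ ╷ ╵ │
│   │   │
└───┴───┘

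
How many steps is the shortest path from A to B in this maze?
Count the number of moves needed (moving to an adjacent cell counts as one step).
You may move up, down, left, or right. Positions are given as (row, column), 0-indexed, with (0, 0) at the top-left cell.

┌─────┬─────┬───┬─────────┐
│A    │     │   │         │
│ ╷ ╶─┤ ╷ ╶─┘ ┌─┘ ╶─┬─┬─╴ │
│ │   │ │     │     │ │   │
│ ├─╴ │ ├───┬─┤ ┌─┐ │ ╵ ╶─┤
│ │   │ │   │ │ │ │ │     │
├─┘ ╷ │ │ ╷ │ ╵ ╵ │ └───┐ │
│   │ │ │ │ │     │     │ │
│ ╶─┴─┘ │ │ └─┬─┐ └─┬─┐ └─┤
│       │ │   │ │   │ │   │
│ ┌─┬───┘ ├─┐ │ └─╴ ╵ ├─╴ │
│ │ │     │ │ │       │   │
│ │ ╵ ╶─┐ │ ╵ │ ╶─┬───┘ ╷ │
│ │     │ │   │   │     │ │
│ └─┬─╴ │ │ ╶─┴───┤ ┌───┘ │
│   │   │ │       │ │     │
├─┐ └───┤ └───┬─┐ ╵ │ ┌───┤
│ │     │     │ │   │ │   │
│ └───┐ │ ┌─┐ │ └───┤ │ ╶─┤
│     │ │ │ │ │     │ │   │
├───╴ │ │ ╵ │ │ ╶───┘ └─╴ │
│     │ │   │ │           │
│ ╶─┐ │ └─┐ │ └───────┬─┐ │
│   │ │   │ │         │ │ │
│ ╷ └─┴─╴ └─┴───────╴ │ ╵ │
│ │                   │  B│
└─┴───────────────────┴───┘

Using BFS to find shortest path:
Start: (0, 0), End: (12, 12)
Path found:
(0,0) → (0,1) → (1,1) → (1,2) → (2,2) → (2,1) → (3,1) → (3,0) → (4,0) → (5,0) → (6,0) → (7,0) → (7,1) → (8,1) → (8,2) → (8,3) → (9,3) → (10,3) → (11,3) → (11,4) → (12,4) → (12,5) → (12,6) → (12,7) → (12,8) → (12,9) → (12,10) → (11,10) → (11,9) → (11,8) → (11,7) → (11,6) → (10,6) → (9,6) → (8,6) → (8,5) → (8,4) → (7,4) → (6,4) → (5,4) → (4,4) → (3,4) → (2,4) → (2,5) → (3,5) → (4,5) → (4,6) → (5,6) → (6,6) → (6,5) → (7,5) → (7,6) → (7,7) → (7,8) → (8,8) → (8,9) → (7,9) → (6,9) → (6,10) → (6,11) → (5,11) → (5,12) → (6,12) → (7,12) → (7,11) → (7,10) → (8,10) → (9,10) → (10,10) → (10,11) → (10,12) → (11,12) → (12,12)
Number of steps: 72

Solution:

┌─────┬─────┬───┬─────────┐
│A ↓  │     │   │         │
│ ╷ ╶─┤ ╷ ╶─┘ ┌─┘ ╶─┬─┬─╴ │
│ │↳ ↓│ │     │     │ │   │
│ ├─╴ │ ├───┬─┤ ┌─┐ │ ╵ ╶─┤
│ │↓ ↲│ │↱ ↓│ │ │ │ │     │
├─┘ ╷ │ │ ╷ │ ╵ ╵ │ └───┐ │
│↓ ↲│ │ │↑│↓│     │     │ │
│ ╶─┴─┘ │ │ └─┬─┐ └─┬─┐ └─┤
│↓      │↑│↳ ↓│ │   │ │   │
│ ┌─┬───┘ ├─┐ │ └─╴ ╵ ├─╴ │
│↓│ │    ↑│ │↓│       │↱ ↓│
│ │ ╵ ╶─┐ │ ╵ │ ╶─┬───┘ ╷ │
│↓│     │↑│↓ ↲│   │↱ → ↑│↓│
│ └─┬─╴ │ │ ╶─┴───┤ ┌───┘ │
│↳ ↓│   │↑│↳ → → ↓│↑│↓ ← ↲│
├─┐ └───┤ └───┬─┐ ╵ │ ┌───┤
│ │↳ → ↓│↑ ← ↰│ │↳ ↑│↓│   │
│ └───┐ │ ┌─┐ │ └───┤ │ ╶─┤
│     │↓│ │ │↑│     │↓│   │
├───╴ │ │ ╵ │ │ ╶───┘ └─╴ │
│     │↓│   │↑│      ↳ → ↓│
│ ╶─┐ │ └─┐ │ └───────┬─┐ │
│   │ │↳ ↓│ │↑ ← ← ← ↰│ │↓│
│ ╷ └─┴─╴ └─┴───────╴ │ ╵ │
│ │      ↳ → → → → → ↑│  B│
└─┴───────────────────┴───┘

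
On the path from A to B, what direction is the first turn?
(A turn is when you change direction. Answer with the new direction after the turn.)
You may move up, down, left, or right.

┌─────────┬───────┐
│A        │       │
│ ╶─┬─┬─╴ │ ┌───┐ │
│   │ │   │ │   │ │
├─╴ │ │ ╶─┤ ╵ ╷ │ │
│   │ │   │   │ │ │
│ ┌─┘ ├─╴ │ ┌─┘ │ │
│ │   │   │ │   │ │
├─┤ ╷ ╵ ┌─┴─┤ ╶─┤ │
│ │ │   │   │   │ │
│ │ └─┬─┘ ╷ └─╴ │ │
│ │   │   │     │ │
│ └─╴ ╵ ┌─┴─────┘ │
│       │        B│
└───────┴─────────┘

Directions: right, right, right, right, down, left, down, right, down, left, down, left, up, left, down, down, right, down, right, up, right, up, right, down, right, right, up, left, up, right, up, up, left, down, left, up, up, right, right, right, down, down, down, down, down, down
First turn direction: down

Solution:

┌─────────┬───────┐
│A → → → ↓│↱ → → ↓│
│ ╶─┬─┬─╴ │ ┌───┐ │
│   │ │↓ ↲│↑│↓ ↰│↓│
├─╴ │ │ ╶─┤ ╵ ╷ │ │
│   │ │↳ ↓│↑ ↲│↑│↓│
│ ┌─┘ ├─╴ │ ┌─┘ │ │
│ │↓ ↰│↓ ↲│ │↱ ↑│↓│
├─┤ ╷ ╵ ┌─┴─┤ ╶─┤ │
│ │↓│↑ ↲│↱ ↓│↑ ↰│↓│
│ │ └─┬─┘ ╷ └─╴ │ │
│ │↳ ↓│↱ ↑│↳ → ↑│↓│
│ └─╴ ╵ ┌─┴─────┘ │
│    ↳ ↑│        B│
└───────┴─────────┘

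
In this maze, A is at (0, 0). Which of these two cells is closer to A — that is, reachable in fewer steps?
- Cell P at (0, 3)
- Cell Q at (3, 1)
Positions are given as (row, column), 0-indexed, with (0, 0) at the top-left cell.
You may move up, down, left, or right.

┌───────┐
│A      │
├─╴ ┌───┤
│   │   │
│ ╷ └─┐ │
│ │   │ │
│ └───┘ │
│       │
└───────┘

Shortest path A → P at (0, 3): 3 steps
Shortest path A → Q at (3, 1): 6 steps

P is closer (3 steps vs 6 steps).

Path to P:

┌───────┐
│A → → P│
├─╴ ┌───┤
│   │   │
│ ╷ └─┐ │
│ │   │ │
│ └───┘ │
│       │
└───────┘

Path to Q:

┌───────┐
│A ↓    │
├─╴ ┌───┤
│↓ ↲│   │
│ ╷ └─┐ │
│↓│   │ │
│ └───┘ │
│↳ Q    │
└───────┘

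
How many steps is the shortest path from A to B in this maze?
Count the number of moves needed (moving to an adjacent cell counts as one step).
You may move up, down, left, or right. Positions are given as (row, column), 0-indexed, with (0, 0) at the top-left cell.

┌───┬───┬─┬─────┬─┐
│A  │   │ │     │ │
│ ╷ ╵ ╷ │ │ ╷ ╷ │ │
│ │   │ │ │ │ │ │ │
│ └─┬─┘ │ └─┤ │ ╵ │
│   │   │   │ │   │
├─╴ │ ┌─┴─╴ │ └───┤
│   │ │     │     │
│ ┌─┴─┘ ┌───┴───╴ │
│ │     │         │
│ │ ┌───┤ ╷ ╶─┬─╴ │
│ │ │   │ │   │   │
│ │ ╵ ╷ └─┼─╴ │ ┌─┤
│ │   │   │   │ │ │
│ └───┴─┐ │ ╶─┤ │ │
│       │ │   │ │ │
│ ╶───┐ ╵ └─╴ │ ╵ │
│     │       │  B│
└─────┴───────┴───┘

Using BFS to find shortest path:
Start: (0, 0), End: (8, 8)
Path found:
(0,0) → (1,0) → (2,0) → (2,1) → (3,1) → (3,0) → (4,0) → (5,0) → (6,0) → (7,0) → (7,1) → (7,2) → (7,3) → (8,3) → (8,4) → (8,5) → (8,6) → (7,6) → (7,5) → (6,5) → (6,6) → (5,6) → (5,5) → (4,5) → (4,6) → (4,7) → (4,8) → (5,8) → (5,7) → (6,7) → (7,7) → (8,7) → (8,8)
Number of steps: 32

Solution:

┌───┬───┬─┬─────┬─┐
│A  │   │ │     │ │
│ ╷ ╵ ╷ │ │ ╷ ╷ │ │
│↓│   │ │ │ │ │ │ │
│ └─┬─┘ │ └─┤ │ ╵ │
│↳ ↓│   │   │ │   │
├─╴ │ ┌─┴─╴ │ └───┤
│↓ ↲│ │     │     │
│ ┌─┴─┘ ┌───┴───╴ │
│↓│     │  ↱ → → ↓│
│ │ ┌───┤ ╷ ╶─┬─╴ │
│↓│ │   │ │↑ ↰│↓ ↲│
│ │ ╵ ╷ └─┼─╴ │ ┌─┤
│↓│   │   │↱ ↑│↓│ │
│ └───┴─┐ │ ╶─┤ │ │
│↳ → → ↓│ │↑ ↰│↓│ │
│ ╶───┐ ╵ └─╴ │ ╵ │
│     │↳ → → ↑│↳ B│
└─────┴───────┴───┘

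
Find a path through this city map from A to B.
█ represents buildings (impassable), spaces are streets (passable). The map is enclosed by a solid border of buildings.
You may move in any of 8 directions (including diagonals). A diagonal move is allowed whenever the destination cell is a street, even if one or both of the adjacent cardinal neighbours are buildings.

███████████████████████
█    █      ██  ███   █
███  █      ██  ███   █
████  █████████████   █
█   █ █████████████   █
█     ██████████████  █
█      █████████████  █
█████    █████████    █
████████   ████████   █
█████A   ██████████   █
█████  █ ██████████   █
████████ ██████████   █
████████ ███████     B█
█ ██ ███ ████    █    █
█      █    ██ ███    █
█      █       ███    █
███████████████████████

Finding the shortest path from A to B:
Movement: 8-directional
Path length: 19 steps
Directions: right → right → down-right → down → down → down → down-right → right → right → down-right → right → up-right → up-right → right → up-right → right → right → right → right

Solution:

███████████████████████
█    █      ██  ███   █
███  █      ██  ███   █
████  █████████████   █
█   █ █████████████   █
█     ██████████████  █
█      █████████████  █
█████    █████████    █
████████   ████████   █
█████A→↘ ██████████   █
█████  █↓██████████   █
████████↓██████████   █
████████↓███████ →→→→B█
█ ██ ███↘████  →↗█    █
█      █ →→↘██↗███    █
█      █    →↗ ███    █
███████████████████████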